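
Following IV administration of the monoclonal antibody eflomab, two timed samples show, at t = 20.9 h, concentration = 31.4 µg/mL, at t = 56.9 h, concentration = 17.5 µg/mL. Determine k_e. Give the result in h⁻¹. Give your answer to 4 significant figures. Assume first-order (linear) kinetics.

0.01624 h⁻¹

k = ln(C₁/C₂) / (t₂ − t₁) = ln(31.4/17.5) / (56.9 − 20.9)
  = 0.5846 / 36.00 = 0.01624 h⁻¹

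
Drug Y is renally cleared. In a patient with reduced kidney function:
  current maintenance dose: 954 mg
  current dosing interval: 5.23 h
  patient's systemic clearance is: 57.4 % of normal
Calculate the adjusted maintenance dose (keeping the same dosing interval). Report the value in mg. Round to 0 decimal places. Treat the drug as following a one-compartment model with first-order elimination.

548 mg

To keep the same average steady-state level, dosing rate must scale with clearance.
CL ratio = 57.4 / 100 = 0.5740
New dose (same interval) = 954 × 0.5740 = 547.6 mg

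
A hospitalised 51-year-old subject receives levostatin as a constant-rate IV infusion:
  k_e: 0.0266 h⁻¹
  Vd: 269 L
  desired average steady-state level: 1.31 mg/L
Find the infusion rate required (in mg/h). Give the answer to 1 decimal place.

9.4 mg/h

CL = k × Vd = 0.02660 × 269 = 7.155 L/h
At steady state, infusion rate R₀ = Css × CL = 1.31 × 7.155 = 9.373 mg/h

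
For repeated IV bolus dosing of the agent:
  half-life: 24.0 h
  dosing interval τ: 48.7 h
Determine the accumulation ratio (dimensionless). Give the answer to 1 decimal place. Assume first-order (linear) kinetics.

1.3

k = ln2 / t½ = 0.693147 / 24.0 = 0.02888 h⁻¹
e^(−kτ) = e^(−0.02888 × 48.7) = 0.2450
Accumulation ratio R = 1 / (1 − e^(−kτ)) = 1 / (1 − 0.2450) = 1.325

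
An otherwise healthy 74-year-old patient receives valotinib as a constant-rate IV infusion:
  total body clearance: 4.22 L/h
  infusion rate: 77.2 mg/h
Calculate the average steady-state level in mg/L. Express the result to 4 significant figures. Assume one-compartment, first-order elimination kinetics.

18.29 mg/L

At steady state Css = R₀ / CL = 77.2 / 4.220 = 18.29 mg/L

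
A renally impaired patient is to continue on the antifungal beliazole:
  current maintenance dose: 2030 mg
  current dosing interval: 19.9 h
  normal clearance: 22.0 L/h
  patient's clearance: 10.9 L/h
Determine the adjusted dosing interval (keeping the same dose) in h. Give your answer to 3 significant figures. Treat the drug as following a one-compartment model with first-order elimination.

To keep the same average steady-state level, dosing rate must scale with clearance.
CL ratio = 10.9 / 22.0 = 0.4955
New interval (same dose) = 19.9 / 0.4955 = 40.16 h

40.2 h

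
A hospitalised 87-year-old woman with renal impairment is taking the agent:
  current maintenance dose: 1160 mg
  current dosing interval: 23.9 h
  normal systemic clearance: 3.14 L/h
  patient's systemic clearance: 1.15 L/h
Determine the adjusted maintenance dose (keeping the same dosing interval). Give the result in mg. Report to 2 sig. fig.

To keep the same average steady-state level, dosing rate must scale with clearance.
CL ratio = 1.15 / 3.14 = 0.3662
New dose (same interval) = 1160 × 0.3662 = 424.8 mg

420 mg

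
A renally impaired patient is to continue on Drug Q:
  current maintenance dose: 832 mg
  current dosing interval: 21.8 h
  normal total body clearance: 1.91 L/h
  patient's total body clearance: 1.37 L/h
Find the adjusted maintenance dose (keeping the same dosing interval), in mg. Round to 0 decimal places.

597 mg

To keep the same average steady-state level, dosing rate must scale with clearance.
CL ratio = 1.37 / 1.91 = 0.7173
New dose (same interval) = 832 × 0.7173 = 596.8 mg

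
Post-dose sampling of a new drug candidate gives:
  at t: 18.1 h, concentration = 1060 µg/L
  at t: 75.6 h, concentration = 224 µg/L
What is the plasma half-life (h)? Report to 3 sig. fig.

k = ln(C₁/C₂) / (t₂ − t₁) = ln(1060/224) / (75.6 − 18.1)
  = 1.554 / 57.50 = 0.02703 h⁻¹
t½ = ln2 / k = 0.693147 / 0.02703 = 25.64 h

25.6 h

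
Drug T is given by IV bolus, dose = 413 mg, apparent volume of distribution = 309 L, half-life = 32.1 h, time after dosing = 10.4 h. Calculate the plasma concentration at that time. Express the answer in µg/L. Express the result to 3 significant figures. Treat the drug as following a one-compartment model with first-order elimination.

C₀ = Dose / Vd = 413.0 / 309 = 1.337 mg/L
k = ln2 / t½ = 0.693147 / 32.1 = 0.02159 h⁻¹
C = C₀ · e^(−k·t) = 1.337 × e^(−0.02159 × 10.4)
  = 1.337 × 0.7989 = 1.068 mg/L
Convert: 1.068 mg/L × 1000 = 1068 µg/L

1070 µg/L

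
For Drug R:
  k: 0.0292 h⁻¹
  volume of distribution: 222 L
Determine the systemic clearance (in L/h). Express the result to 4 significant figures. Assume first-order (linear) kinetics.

CL = k × Vd = 0.0292 × 222 = 6.482 L/h

6.482 L/h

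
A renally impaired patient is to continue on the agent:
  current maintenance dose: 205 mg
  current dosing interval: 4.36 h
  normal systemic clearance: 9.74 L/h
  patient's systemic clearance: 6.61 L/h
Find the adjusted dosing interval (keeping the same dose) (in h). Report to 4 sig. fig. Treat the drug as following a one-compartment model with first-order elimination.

To keep the same average steady-state level, dosing rate must scale with clearance.
CL ratio = 6.61 / 9.74 = 0.6786
New interval (same dose) = 4.36 / 0.6786 = 6.425 h

6.425 h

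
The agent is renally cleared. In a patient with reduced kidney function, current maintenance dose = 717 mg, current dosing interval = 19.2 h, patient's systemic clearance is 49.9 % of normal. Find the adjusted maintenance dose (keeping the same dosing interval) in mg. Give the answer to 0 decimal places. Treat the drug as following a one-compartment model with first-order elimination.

358 mg

To keep the same average steady-state level, dosing rate must scale with clearance.
CL ratio = 49.9 / 100 = 0.4990
New dose (same interval) = 717 × 0.4990 = 357.8 mg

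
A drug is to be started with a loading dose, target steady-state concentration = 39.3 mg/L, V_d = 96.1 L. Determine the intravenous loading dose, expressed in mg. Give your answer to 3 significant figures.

3780 mg

LD = Css × Vd = 39.3 × 96.1 = 3777 mg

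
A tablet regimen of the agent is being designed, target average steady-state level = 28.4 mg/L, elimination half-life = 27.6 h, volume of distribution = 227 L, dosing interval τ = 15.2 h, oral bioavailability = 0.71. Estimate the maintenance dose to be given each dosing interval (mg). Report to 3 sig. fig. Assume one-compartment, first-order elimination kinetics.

3470 mg

k = ln2 / t½ = 0.693147 / 27.6 = 0.02511 h⁻¹
CL = k × Vd = 0.02511 × 227 = 5.700 L/h
At steady state, F × (Dose/τ) = Css × CL.
Dose = Css × CL × τ / F = 28.4 × 5.700 × 15.2 / 0.71 = 3466 mg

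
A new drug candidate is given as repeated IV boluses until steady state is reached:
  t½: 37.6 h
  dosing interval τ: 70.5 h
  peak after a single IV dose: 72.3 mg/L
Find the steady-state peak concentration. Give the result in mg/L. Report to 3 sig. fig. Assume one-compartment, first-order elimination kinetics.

99.4 mg/L

k = ln2 / t½ = 0.693147 / 37.6 = 0.01843 h⁻¹
e^(−kτ) = e^(−0.01843 × 70.5) = 0.2727
Accumulation ratio R = 1 / (1 − e^(−kτ)) = 1 / (1 − 0.2727) = 1.375
Steady-state peak = C₀ × R = 72.3 × 1.375 = 99.41 mg/L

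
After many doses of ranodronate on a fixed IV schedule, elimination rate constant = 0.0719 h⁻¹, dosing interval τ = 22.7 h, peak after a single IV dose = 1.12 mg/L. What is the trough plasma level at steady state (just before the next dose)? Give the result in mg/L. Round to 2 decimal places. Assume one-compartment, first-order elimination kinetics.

0.27 mg/L

e^(−kτ) = e^(−0.07190 × 22.7) = 0.1955
Accumulation ratio R = 1 / (1 − e^(−kτ)) = 1 / (1 − 0.1955) = 1.243
Steady-state trough = C₀ × R × e^(−kτ) = 1.12 × 1.243 × 0.1955 = 0.2722 mg/L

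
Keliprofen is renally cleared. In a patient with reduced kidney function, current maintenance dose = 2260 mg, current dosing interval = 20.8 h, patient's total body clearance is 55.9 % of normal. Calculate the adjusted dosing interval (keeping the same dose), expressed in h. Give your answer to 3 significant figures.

37.2 h

To keep the same average steady-state level, dosing rate must scale with clearance.
CL ratio = 55.9 / 100 = 0.5590
New interval (same dose) = 20.8 / 0.5590 = 37.21 h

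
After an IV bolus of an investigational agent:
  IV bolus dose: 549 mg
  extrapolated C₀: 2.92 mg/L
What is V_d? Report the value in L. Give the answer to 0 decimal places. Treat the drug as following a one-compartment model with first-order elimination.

188 L

Vd = Dose / C₀ = 549.0 / 2.92 = 188.0 L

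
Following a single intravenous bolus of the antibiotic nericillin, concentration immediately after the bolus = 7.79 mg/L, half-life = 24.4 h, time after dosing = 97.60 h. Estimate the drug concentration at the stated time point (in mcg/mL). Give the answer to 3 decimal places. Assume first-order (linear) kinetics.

k = ln2 / t½ = 0.693147 / 24.4 = 0.02841 h⁻¹
t / t½ = 97.60 / 24.4 = 4 half-lives
C = C₀ × (1/2)^4 = 7.790 × 0.06250 = 0.4869 mg/L
(0.4869 mg/L = 0.4869 mcg/mL)

0.487 mcg/mL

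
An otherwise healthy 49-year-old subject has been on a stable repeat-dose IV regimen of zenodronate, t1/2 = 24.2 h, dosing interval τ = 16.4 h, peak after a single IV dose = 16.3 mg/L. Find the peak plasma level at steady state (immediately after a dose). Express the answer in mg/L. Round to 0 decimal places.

k = ln2 / t½ = 0.693147 / 24.2 = 0.02864 h⁻¹
e^(−kτ) = e^(−0.02864 × 16.4) = 0.6252
Accumulation ratio R = 1 / (1 − e^(−kτ)) = 1 / (1 − 0.6252) = 2.668
Steady-state peak = C₀ × R = 16.3 × 2.668 = 43.49 mg/L

43 mg/L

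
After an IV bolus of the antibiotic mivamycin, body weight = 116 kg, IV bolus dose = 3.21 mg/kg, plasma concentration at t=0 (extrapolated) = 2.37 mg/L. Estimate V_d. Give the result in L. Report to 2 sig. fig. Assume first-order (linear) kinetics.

160 L

Dose = 3.21 × 116 = 372.4 mg
Vd = Dose / C₀ = 372.4 / 2.37 = 157.1 L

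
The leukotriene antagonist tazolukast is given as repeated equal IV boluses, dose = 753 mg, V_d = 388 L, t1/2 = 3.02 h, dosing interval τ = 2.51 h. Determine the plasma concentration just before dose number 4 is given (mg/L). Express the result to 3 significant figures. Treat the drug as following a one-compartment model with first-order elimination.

2.05 mg/L

C₀ per dose = Dose / Vd = 753 / 388 = 1.941 mg/L
k = ln2 / t½ = 0.693147 / 3.02 = 0.2295 h⁻¹
Fraction remaining after one interval: r = e^(−kτ) = e^(−0.2295 × 2.51) = 0.5621
Before dose 4, 3 doses have been given (aged 1τ, 2τ, 3τ).
C_trough = C₀ × (r + r² + … + r^3) = C₀ × r(1−r^3)/(1−r)
        = 1.941 × 0.5621 × (1 − 0.1776) / (1 − 0.5621) = 2.049 mg/L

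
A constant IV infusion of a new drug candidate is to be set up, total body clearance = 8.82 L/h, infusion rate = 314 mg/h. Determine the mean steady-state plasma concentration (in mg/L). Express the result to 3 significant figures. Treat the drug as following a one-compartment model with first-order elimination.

35.6 mg/L

At steady state Css = R₀ / CL = 314 / 8.820 = 35.60 mg/L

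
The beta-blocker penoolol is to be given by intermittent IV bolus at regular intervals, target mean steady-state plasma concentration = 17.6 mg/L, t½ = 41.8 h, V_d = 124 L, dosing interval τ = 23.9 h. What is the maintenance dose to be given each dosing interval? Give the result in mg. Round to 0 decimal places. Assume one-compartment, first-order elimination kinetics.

k = ln2 / t½ = 0.693147 / 41.8 = 0.01658 h⁻¹
CL = k × Vd = 0.01658 × 124 = 2.056 L/h
At steady state, Dose/τ = Css × CL.
Dose = Css × CL × τ = 17.6 × 2.056 × 23.9 = 864.8 mg

865 mg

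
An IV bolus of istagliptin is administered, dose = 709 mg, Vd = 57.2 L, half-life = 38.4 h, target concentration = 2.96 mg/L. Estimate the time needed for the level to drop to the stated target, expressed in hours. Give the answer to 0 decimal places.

79 h

C₀ = Dose / Vd = 709.0 / 57.2 = 12.40 mg/L
k = ln2 / t½ = 0.693147 / 38.4 = 0.01805 h⁻¹
t = ln(C₀ / C) / k = ln(12.40 / 2.96) / 0.01805
  = ln(4.189) / 0.01805 = 1.432 / 0.01805 = 79.34 h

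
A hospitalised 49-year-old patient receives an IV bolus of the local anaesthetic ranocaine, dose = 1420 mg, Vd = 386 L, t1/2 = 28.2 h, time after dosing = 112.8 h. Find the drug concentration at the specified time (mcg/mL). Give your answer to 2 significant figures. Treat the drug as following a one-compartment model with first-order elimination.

C₀ = Dose / Vd = 1420 / 386 = 3.679 mg/L
k = ln2 / t½ = 0.693147 / 28.2 = 0.02458 h⁻¹
t / t½ = 112.8 / 28.2 = 4 half-lives
C = C₀ × (1/2)^4 = 3.679 × 0.06250 = 0.2299 mg/L
(0.2299 mg/L = 0.2299 mcg/mL)

0.23 mcg/mL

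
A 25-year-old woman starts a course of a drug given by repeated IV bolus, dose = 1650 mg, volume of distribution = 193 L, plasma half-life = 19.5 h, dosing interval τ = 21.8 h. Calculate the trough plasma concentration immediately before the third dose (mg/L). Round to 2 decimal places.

C₀ per dose = Dose / Vd = 1650 / 193 = 8.549 mg/L
k = ln2 / t½ = 0.693147 / 19.5 = 0.03555 h⁻¹
Fraction remaining after one interval: r = e^(−kτ) = e^(−0.03555 × 21.8) = 0.4607
Before dose 3, 2 doses have been given (aged 1τ, 2τ).
C_trough = C₀ × (r + r²) = 8.549 × (0.4607 + 0.2122) = 5.753 mg/L

5.75 mg/L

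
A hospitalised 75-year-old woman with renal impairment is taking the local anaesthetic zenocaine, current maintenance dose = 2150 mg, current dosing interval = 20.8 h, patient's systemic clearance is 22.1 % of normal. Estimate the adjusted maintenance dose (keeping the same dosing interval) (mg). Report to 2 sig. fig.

To keep the same average steady-state level, dosing rate must scale with clearance.
CL ratio = 22.1 / 100 = 0.2210
New dose (same interval) = 2150 × 0.2210 = 475.2 mg

480 mg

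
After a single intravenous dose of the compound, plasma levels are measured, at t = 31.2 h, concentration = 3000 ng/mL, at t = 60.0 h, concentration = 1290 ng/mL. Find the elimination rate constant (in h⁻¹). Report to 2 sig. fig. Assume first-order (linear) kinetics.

0.029 h⁻¹

k = ln(C₁/C₂) / (t₂ − t₁) = ln(3000/1290) / (60.0 − 31.2)
  = 0.8440 / 28.80 = 0.02931 h⁻¹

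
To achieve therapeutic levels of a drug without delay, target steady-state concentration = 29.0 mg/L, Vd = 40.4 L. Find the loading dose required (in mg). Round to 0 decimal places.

LD = Css × Vd = 29.0 × 40.4 = 1172 mg

1172 mg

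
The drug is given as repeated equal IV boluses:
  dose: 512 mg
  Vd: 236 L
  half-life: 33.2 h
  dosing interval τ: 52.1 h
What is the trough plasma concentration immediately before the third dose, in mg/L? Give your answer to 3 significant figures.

0.977 mg/L

C₀ per dose = Dose / Vd = 512 / 236 = 2.169 mg/L
k = ln2 / t½ = 0.693147 / 33.2 = 0.02088 h⁻¹
Fraction remaining after one interval: r = e^(−kτ) = e^(−0.02088 × 52.1) = 0.3369
Before dose 3, 2 doses have been given (aged 1τ, 2τ).
C_trough = C₀ × (r + r²) = 2.169 × (0.3369 + 0.1135) = 0.9769 mg/L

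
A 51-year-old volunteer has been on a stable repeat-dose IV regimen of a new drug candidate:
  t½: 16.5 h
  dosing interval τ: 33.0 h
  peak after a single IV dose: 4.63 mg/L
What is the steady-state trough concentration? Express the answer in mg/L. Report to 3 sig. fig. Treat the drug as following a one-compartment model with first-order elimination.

1.54 mg/L

k = ln2 / t½ = 0.693147 / 16.5 = 0.04201 h⁻¹
e^(−kτ) = e^(−0.04201 × 33.0) = 0.2500
Accumulation ratio R = 1 / (1 − e^(−kτ)) = 1 / (1 − 0.2500) = 1.333
Steady-state trough = C₀ × R × e^(−kτ) = 4.63 × 1.333 × 0.2500 = 1.543 mg/L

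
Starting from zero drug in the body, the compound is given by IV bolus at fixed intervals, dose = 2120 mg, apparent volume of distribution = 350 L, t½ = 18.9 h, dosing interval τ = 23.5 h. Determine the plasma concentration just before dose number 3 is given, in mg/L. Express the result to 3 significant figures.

C₀ per dose = Dose / Vd = 2120 / 350 = 6.057 mg/L
k = ln2 / t½ = 0.693147 / 18.9 = 0.03667 h⁻¹
Fraction remaining after one interval: r = e^(−kτ) = e^(−0.03667 × 23.5) = 0.4224
Before dose 3, 2 doses have been given (aged 1τ, 2τ).
C_trough = C₀ × (r + r²) = 6.057 × (0.4224 + 0.1784) = 3.639 mg/L

3.64 mg/L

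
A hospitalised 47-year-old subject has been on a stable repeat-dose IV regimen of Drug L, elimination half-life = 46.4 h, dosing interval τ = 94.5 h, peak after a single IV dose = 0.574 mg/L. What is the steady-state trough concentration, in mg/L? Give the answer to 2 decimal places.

0.18 mg/L

k = ln2 / t½ = 0.693147 / 46.4 = 0.01494 h⁻¹
e^(−kτ) = e^(−0.01494 × 94.5) = 0.2437
Accumulation ratio R = 1 / (1 − e^(−kτ)) = 1 / (1 − 0.2437) = 1.322
Steady-state trough = C₀ × R × e^(−kτ) = 0.574 × 1.322 × 0.2437 = 0.1849 mg/L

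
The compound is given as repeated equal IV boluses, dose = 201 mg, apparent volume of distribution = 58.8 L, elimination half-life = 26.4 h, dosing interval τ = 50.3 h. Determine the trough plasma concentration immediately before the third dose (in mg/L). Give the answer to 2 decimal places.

C₀ per dose = Dose / Vd = 201 / 58.8 = 3.418 mg/L
k = ln2 / t½ = 0.693147 / 26.4 = 0.02626 h⁻¹
Fraction remaining after one interval: r = e^(−kτ) = e^(−0.02626 × 50.3) = 0.2669
Before dose 3, 2 doses have been given (aged 1τ, 2τ).
C_trough = C₀ × (r + r²) = 3.418 × (0.2669 + 0.07124) = 1.156 mg/L

1.16 mg/L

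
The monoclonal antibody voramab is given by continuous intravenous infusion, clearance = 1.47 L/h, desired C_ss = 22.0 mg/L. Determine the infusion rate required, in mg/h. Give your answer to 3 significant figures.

At steady state, infusion rate R₀ = Css × CL = 22.0 × 1.470 = 32.34 mg/h

32.3 mg/h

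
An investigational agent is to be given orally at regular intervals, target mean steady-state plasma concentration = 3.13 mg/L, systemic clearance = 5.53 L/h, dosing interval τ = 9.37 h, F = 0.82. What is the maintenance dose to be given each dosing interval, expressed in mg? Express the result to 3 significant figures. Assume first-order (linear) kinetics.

198 mg

At steady state, F × (Dose/τ) = Css × CL.
Dose = Css × CL × τ / F = 3.13 × 5.530 × 9.37 / 0.82 = 197.8 mg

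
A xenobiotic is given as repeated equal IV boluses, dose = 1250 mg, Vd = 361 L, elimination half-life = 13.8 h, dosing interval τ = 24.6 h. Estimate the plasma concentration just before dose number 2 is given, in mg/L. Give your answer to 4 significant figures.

C₀ per dose = Dose / Vd = 1250 / 361 = 3.463 mg/L
k = ln2 / t½ = 0.693147 / 13.8 = 0.05023 h⁻¹
Fraction remaining after one interval: r = e^(−kτ) = e^(−0.05023 × 24.6) = 0.2906
Before dose 2, 1 dose has been given (aged 1τ).
C_trough = C₀ × r = 3.463 × 0.2906 = 1.006 mg/L

1.006 mg/L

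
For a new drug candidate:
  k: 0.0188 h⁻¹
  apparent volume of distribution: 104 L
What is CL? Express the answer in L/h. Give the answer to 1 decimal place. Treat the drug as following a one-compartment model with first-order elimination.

CL = k × Vd = 0.0188 × 104 = 1.955 L/h

2.0 L/h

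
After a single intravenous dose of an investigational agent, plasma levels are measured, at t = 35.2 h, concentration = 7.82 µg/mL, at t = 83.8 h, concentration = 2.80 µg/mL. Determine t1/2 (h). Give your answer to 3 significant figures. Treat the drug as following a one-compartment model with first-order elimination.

32.8 h

k = ln(C₁/C₂) / (t₂ − t₁) = ln(7.82/2.80) / (83.8 − 35.2)
  = 1.027 / 48.60 = 0.02113 h⁻¹
t½ = ln2 / k = 0.693147 / 0.02113 = 32.80 h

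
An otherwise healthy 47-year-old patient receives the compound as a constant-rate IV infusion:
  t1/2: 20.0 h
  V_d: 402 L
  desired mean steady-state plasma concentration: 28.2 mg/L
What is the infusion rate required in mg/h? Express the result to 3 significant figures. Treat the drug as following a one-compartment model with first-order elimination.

393 mg/h

k = ln2 / t½ = 0.693147 / 20.0 = 0.03466 h⁻¹
CL = k × Vd = 0.03466 × 402 = 13.93 L/h
At steady state, infusion rate R₀ = Css × CL = 28.2 × 13.93 = 392.8 mg/h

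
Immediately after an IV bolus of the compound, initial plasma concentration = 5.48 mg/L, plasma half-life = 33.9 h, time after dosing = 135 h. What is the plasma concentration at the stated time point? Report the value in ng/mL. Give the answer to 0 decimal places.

k = ln2 / t½ = 0.693147 / 33.9 = 0.02045 h⁻¹
C = C₀ · e^(−k·t) = 5.480 × e^(−0.02045 × 135)
  = 5.480 × 0.06324 = 0.3466 mg/L
Convert: 0.3466 mg/L × 1000 = 346.6 ng/mL

347 ng/mL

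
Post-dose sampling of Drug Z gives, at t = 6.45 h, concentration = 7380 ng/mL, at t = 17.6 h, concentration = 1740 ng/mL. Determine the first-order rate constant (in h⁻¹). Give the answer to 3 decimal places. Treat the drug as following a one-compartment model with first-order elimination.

0.130 h⁻¹

k = ln(C₁/C₂) / (t₂ − t₁) = ln(7380/1740) / (17.6 − 6.45)
  = 1.445 / 11.15 = 0.1296 h⁻¹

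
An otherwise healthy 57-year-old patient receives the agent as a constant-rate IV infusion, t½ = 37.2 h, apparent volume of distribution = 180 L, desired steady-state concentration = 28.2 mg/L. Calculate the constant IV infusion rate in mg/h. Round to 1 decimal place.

k = ln2 / t½ = 0.693147 / 37.2 = 0.01863 h⁻¹
CL = k × Vd = 0.01863 × 180 = 3.353 L/h
At steady state, infusion rate R₀ = Css × CL = 28.2 × 3.353 = 94.55 mg/h

94.6 mg/h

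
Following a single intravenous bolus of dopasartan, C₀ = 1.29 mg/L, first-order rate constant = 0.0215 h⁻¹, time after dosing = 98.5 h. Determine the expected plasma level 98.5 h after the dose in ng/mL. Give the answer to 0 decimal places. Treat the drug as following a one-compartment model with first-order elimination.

C = C₀ · e^(−k·t) = 1.290 × e^(−0.02150 × 98.5)
  = 1.290 × 0.1203 = 0.1552 mg/L
Convert: 0.1552 mg/L × 1000 = 155.2 ng/mL

155 ng/mL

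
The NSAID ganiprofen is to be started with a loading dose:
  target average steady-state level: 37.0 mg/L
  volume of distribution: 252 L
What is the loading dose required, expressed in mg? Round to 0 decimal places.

LD = Css × Vd = 37.0 × 252 = 9324 mg

9324 mg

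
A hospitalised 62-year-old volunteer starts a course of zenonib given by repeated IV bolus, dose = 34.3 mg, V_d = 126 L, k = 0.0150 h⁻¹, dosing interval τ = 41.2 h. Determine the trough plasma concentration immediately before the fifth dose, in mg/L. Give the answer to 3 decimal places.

0.291 mg/L

C₀ per dose = Dose / Vd = 34.3 / 126 = 0.2722 mg/L
Fraction remaining after one interval: r = e^(−kτ) = e^(−0.01500 × 41.2) = 0.5390
Before dose 5, 4 doses have been given (aged 1τ, 2τ, 3τ, 4τ).
C_trough = C₀ × (r + r² + … + r^4) = C₀ × r(1−r^4)/(1−r)
        = 0.2722 × 0.5390 × (1 − 0.08440) / (1 − 0.5390) = 0.2914 mg/L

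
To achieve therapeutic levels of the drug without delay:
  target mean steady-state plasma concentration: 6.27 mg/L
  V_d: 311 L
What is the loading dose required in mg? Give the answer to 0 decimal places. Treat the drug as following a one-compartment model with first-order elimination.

1950 mg

LD = Css × Vd = 6.27 × 311 = 1950 mg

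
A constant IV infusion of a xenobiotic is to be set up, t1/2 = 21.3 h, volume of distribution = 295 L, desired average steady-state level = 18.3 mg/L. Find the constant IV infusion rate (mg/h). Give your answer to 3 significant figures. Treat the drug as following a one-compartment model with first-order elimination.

176 mg/h

k = ln2 / t½ = 0.693147 / 21.3 = 0.03254 h⁻¹
CL = k × Vd = 0.03254 × 295 = 9.599 L/h
At steady state, infusion rate R₀ = Css × CL = 18.3 × 9.599 = 175.7 mg/h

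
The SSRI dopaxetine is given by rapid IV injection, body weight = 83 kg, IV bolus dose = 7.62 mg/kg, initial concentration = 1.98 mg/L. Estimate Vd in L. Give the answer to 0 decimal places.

Dose = 7.62 × 83 = 632.5 mg
Vd = Dose / C₀ = 632.5 / 1.98 = 319.4 L

319 L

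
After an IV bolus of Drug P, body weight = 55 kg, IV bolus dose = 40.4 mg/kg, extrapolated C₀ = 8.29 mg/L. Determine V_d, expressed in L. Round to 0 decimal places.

Dose = 40.4 × 55 = 2222 mg
Vd = Dose / C₀ = 2222 / 8.29 = 268.0 L

268 L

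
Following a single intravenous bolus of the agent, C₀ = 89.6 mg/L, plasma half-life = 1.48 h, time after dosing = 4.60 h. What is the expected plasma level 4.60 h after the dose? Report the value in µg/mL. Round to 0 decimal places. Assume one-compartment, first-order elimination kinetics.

k = ln2 / t½ = 0.693147 / 1.48 = 0.4683 h⁻¹
C = C₀ · e^(−k·t) = 89.60 × e^(−0.4683 × 4.60)
  = 89.60 × 0.1160 = 10.39 mg/L
(10.39 mg/L = 10.39 µg/mL)

10 µg/mL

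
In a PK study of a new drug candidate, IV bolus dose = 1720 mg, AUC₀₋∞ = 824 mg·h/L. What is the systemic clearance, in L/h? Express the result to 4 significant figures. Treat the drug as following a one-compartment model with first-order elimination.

CL = Dose / AUC = 1720 / 824 = 2.087 L/h

2.087 L/h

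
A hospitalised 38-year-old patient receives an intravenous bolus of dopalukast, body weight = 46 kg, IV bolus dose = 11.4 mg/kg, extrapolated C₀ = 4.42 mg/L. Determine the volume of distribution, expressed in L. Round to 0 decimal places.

Dose = 11.4 × 46 = 524.4 mg
Vd = Dose / C₀ = 524.4 / 4.42 = 118.6 L

119 L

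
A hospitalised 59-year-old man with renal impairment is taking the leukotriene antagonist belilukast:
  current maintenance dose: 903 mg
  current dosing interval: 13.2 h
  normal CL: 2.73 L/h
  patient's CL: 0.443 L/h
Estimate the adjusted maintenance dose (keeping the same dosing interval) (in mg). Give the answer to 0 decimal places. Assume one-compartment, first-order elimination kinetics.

To keep the same average steady-state level, dosing rate must scale with clearance.
CL ratio = 0.443 / 2.73 = 0.1623
New dose (same interval) = 903 × 0.1623 = 146.6 mg

147 mg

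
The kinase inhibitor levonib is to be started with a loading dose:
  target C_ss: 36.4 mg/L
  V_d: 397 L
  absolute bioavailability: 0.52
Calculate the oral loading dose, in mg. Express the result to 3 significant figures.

LD = Css × Vd / F = 36.4 × 397 / 0.52 = 27790 mg

27800 mg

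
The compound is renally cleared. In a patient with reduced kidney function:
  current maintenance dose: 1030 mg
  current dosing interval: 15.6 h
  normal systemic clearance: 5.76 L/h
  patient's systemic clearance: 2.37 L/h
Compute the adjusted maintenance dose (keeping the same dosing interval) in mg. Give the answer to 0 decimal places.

To keep the same average steady-state level, dosing rate must scale with clearance.
CL ratio = 2.37 / 5.76 = 0.4115
New dose (same interval) = 1030 × 0.4115 = 423.8 mg

424 mg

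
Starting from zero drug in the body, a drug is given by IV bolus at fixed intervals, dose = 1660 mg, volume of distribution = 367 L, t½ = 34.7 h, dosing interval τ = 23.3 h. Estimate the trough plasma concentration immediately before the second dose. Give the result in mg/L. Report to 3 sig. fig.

C₀ per dose = Dose / Vd = 1660 / 367 = 4.523 mg/L
k = ln2 / t½ = 0.693147 / 34.7 = 0.01998 h⁻¹
Fraction remaining after one interval: r = e^(−kτ) = e^(−0.01998 × 23.3) = 0.6278
Before dose 2, 1 dose has been given (aged 1τ).
C_trough = C₀ × r = 4.523 × 0.6278 = 2.840 mg/L

2.84 mg/L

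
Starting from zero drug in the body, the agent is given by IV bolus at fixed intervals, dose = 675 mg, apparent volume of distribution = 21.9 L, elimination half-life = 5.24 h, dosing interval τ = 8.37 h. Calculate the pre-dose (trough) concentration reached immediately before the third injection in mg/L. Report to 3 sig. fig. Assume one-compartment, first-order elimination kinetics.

C₀ per dose = Dose / Vd = 675 / 21.9 = 30.82 mg/L
k = ln2 / t½ = 0.693147 / 5.24 = 0.1323 h⁻¹
Fraction remaining after one interval: r = e^(−kτ) = e^(−0.1323 × 8.37) = 0.3304
Before dose 3, 2 doses have been given (aged 1τ, 2τ).
C_trough = C₀ × (r + r²) = 30.82 × (0.3304 + 0.1092) = 13.55 mg/L

13.6 mg/L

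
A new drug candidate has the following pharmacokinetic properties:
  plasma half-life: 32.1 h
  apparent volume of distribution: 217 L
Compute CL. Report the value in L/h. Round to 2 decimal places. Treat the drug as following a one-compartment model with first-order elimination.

k = ln2 / t½ = 0.693147 / 32.1 = 0.02159 h⁻¹
CL = k × Vd = 0.02159 × 217 = 4.685 L/h

4.69 L/h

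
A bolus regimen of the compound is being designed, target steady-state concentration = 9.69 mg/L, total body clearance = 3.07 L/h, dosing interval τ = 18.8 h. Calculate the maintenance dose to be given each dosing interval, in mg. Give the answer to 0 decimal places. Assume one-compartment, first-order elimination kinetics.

At steady state, Dose/τ = Css × CL.
Dose = Css × CL × τ = 9.69 × 3.070 × 18.8 = 559.3 mg

559 mg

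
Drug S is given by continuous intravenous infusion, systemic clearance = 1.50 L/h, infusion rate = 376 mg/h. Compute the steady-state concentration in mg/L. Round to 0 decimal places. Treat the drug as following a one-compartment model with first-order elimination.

At steady state Css = R₀ / CL = 376 / 1.500 = 250.7 mg/L

251 mg/L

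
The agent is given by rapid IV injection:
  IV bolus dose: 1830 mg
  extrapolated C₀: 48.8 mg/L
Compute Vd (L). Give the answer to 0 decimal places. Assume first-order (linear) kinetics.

38 L

Vd = Dose / C₀ = 1830 / 48.8 = 37.50 L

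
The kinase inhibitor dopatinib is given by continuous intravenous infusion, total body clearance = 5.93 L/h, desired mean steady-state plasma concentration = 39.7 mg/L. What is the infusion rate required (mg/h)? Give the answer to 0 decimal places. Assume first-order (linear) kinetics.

235 mg/h

At steady state, infusion rate R₀ = Css × CL = 39.7 × 5.930 = 235.4 mg/h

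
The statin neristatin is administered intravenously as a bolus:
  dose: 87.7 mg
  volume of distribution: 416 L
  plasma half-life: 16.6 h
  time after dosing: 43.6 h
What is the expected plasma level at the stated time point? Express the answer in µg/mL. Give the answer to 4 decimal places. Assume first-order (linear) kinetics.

0.0341 µg/mL

C₀ = Dose / Vd = 87.70 / 416 = 0.2108 mg/L
k = ln2 / t½ = 0.693147 / 16.6 = 0.04176 h⁻¹
C = C₀ · e^(−k·t) = 0.2108 × e^(−0.04176 × 43.6)
  = 0.2108 × 0.1619 = 0.03413 mg/L
(0.03413 mg/L = 0.03413 µg/mL)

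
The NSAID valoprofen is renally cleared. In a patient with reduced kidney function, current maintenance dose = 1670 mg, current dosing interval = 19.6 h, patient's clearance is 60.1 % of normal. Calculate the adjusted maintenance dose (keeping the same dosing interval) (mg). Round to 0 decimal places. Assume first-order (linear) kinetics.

To keep the same average steady-state level, dosing rate must scale with clearance.
CL ratio = 60.1 / 100 = 0.6010
New dose (same interval) = 1670 × 0.6010 = 1004 mg

1004 mg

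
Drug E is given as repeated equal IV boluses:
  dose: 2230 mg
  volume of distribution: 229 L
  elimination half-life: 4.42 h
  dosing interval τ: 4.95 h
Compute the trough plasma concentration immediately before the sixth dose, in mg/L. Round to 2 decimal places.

C₀ per dose = Dose / Vd = 2230 / 229 = 9.738 mg/L
k = ln2 / t½ = 0.693147 / 4.42 = 0.1568 h⁻¹
Fraction remaining after one interval: r = e^(−kτ) = e^(−0.1568 × 4.95) = 0.4602
Before dose 6, 5 doses have been given (aged 1τ, 2τ, 3τ, 4τ, 5τ).
C_trough = C₀ × (r + r² + … + r^5) = C₀ × r(1−r^5)/(1−r)
        = 9.738 × 0.4602 × (1 − 0.02064) / (1 − 0.4602) = 8.131 mg/L

8.13 mg/L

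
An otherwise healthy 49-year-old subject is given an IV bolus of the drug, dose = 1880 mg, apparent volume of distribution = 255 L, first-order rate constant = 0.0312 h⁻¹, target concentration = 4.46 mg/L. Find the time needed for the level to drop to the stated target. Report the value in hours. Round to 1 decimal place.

16.1 h

C₀ = Dose / Vd = 1880 / 255 = 7.373 mg/L
t = ln(C₀ / C) / k = ln(7.373 / 4.46) / 0.03120
  = ln(1.653) / 0.03120 = 0.5026 / 0.03120 = 16.11 h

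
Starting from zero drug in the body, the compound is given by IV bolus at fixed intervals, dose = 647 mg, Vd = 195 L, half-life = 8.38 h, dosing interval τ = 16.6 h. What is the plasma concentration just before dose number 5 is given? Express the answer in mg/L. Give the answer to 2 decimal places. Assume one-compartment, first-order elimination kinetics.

C₀ per dose = Dose / Vd = 647 / 195 = 3.318 mg/L
k = ln2 / t½ = 0.693147 / 8.38 = 0.08271 h⁻¹
Fraction remaining after one interval: r = e^(−kτ) = e^(−0.08271 × 16.6) = 0.2533
Before dose 5, 4 doses have been given (aged 1τ, 2τ, 3τ, 4τ).
C_trough = C₀ × (r + r² + … + r^4) = C₀ × r(1−r^4)/(1−r)
        = 3.318 × 0.2533 × (1 − 0.004117) / (1 − 0.2533) = 1.121 mg/L

1.12 mg/L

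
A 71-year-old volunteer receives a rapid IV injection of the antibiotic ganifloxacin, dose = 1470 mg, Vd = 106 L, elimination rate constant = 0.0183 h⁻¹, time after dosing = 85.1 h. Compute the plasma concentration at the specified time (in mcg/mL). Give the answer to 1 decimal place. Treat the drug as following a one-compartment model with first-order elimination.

C₀ = Dose / Vd = 1470 / 106 = 13.87 mg/L
C = C₀ · e^(−k·t) = 13.87 × e^(−0.01830 × 85.1)
  = 13.87 × 0.2107 = 2.922 mg/L
(2.922 mg/L = 2.922 mcg/mL)

2.9 mcg/mL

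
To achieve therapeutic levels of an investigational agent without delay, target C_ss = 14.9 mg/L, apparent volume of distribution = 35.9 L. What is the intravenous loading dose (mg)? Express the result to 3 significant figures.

LD = Css × Vd = 14.9 × 35.9 = 534.9 mg

535 mg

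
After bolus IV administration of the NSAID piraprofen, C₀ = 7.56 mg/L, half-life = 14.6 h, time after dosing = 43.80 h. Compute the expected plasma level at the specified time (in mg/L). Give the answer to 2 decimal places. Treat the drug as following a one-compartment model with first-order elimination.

0.95 mg/L

k = ln2 / t½ = 0.693147 / 14.6 = 0.04748 h⁻¹
t / t½ = 43.80 / 14.6 = 3 half-lives
C = C₀ × (1/2)^3 = 7.560 × 0.1250 = 0.9450 mg/L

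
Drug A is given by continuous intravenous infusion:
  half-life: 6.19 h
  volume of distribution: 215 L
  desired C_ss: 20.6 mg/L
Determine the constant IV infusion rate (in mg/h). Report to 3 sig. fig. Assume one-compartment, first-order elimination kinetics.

496 mg/h

k = ln2 / t½ = 0.693147 / 6.19 = 0.1120 h⁻¹
CL = k × Vd = 0.1120 × 215 = 24.08 L/h
At steady state, infusion rate R₀ = Css × CL = 20.6 × 24.08 = 496.0 mg/h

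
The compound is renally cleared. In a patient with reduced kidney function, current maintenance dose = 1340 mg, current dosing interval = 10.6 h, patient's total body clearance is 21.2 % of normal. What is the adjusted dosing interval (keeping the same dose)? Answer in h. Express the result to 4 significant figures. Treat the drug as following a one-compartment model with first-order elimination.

50.00 h

To keep the same average steady-state level, dosing rate must scale with clearance.
CL ratio = 21.2 / 100 = 0.2120
New interval (same dose) = 10.6 / 0.2120 = 50.00 h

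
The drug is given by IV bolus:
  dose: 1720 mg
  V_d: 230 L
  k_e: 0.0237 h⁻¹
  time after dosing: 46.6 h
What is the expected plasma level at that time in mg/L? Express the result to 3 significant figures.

C₀ = Dose / Vd = 1720 / 230 = 7.478 mg/L
C = C₀ · e^(−k·t) = 7.478 × e^(−0.02370 × 46.6)
  = 7.478 × 0.3314 = 2.478 mg/L

2.48 mg/L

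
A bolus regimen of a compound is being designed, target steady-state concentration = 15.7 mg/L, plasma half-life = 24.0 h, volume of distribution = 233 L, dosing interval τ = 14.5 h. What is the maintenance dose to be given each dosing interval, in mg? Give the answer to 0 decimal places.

1532 mg

k = ln2 / t½ = 0.693147 / 24.0 = 0.02888 h⁻¹
CL = k × Vd = 0.02888 × 233 = 6.729 L/h
At steady state, Dose/τ = Css × CL.
Dose = Css × CL × τ = 15.7 × 6.729 × 14.5 = 1532 mg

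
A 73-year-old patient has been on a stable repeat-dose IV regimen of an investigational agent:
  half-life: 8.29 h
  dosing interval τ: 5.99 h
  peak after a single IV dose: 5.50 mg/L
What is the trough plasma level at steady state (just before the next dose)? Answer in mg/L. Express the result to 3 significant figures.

8.46 mg/L

k = ln2 / t½ = 0.693147 / 8.29 = 0.08361 h⁻¹
e^(−kτ) = e^(−0.08361 × 5.99) = 0.6060
Accumulation ratio R = 1 / (1 − e^(−kτ)) = 1 / (1 − 0.6060) = 2.538
Steady-state trough = C₀ × R × e^(−kτ) = 5.50 × 2.538 × 0.6060 = 8.459 mg/L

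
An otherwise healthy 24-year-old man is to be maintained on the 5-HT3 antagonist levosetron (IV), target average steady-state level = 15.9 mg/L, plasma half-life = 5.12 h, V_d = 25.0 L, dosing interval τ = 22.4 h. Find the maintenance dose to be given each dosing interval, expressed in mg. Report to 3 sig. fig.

1210 mg

k = ln2 / t½ = 0.693147 / 5.12 = 0.1354 h⁻¹
CL = k × Vd = 0.1354 × 25.0 = 3.385 L/h
At steady state, Dose/τ = Css × CL.
Dose = Css × CL × τ = 15.9 × 3.385 × 22.4 = 1206 mg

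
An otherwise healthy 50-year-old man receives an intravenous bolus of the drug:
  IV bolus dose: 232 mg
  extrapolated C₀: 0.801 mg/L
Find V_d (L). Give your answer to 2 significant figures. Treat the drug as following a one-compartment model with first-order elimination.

Vd = Dose / C₀ = 232.0 / 0.801 = 289.6 L

290 L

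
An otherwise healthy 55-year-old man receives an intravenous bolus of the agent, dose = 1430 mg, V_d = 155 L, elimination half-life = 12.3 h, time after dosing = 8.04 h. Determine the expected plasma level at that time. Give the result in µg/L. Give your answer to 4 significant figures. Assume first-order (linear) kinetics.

5865 µg/L

C₀ = Dose / Vd = 1430 / 155 = 9.226 mg/L
k = ln2 / t½ = 0.693147 / 12.3 = 0.05635 h⁻¹
C = C₀ · e^(−k·t) = 9.226 × e^(−0.05635 × 8.04)
  = 9.226 × 0.6357 = 5.865 mg/L
Convert: 5.865 mg/L × 1000 = 5865 µg/L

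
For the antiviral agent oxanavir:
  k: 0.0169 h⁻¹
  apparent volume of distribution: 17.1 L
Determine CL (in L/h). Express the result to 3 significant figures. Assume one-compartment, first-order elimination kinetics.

CL = k × Vd = 0.0169 × 17.1 = 0.2890 L/h

0.289 L/h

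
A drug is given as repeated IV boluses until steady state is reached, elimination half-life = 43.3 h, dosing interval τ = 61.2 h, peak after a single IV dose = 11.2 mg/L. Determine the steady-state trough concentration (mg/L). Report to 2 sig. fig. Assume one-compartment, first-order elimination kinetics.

k = ln2 / t½ = 0.693147 / 43.3 = 0.01601 h⁻¹
e^(−kτ) = e^(−0.01601 × 61.2) = 0.3754
Accumulation ratio R = 1 / (1 − e^(−kτ)) = 1 / (1 − 0.3754) = 1.601
Steady-state trough = C₀ × R × e^(−kτ) = 11.2 × 1.601 × 0.3754 = 6.731 mg/L

6.7 mg/L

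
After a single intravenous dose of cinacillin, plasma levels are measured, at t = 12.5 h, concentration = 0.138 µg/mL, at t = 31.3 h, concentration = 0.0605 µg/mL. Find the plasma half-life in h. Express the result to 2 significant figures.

k = ln(C₁/C₂) / (t₂ − t₁) = ln(0.138/0.0605) / (31.3 − 12.5)
  = 0.8246 / 18.80 = 0.04386 h⁻¹
t½ = ln2 / k = 0.693147 / 0.04386 = 15.80 h

16 h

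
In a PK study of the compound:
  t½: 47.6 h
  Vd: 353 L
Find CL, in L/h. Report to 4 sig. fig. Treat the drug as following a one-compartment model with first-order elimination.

5.140 L/h

k = ln2 / t½ = 0.693147 / 47.6 = 0.01456 h⁻¹
CL = k × Vd = 0.01456 × 353 = 5.140 L/h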